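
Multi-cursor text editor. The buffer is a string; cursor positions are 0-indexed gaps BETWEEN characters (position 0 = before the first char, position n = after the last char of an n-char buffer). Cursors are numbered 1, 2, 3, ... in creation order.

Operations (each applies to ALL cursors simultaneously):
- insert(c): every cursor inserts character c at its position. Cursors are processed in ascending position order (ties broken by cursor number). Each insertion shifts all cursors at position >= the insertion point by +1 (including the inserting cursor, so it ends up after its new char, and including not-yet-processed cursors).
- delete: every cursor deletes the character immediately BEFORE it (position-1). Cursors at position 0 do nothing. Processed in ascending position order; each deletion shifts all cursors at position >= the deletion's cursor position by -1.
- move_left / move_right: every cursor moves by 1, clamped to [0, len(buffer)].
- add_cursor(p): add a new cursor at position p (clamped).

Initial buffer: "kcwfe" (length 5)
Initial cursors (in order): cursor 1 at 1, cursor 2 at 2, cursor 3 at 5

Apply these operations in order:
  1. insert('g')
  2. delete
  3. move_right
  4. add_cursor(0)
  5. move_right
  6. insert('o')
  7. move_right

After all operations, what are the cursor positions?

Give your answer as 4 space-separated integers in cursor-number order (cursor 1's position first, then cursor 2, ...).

After op 1 (insert('g')): buffer="kgcgwfeg" (len 8), cursors c1@2 c2@4 c3@8, authorship .1.2...3
After op 2 (delete): buffer="kcwfe" (len 5), cursors c1@1 c2@2 c3@5, authorship .....
After op 3 (move_right): buffer="kcwfe" (len 5), cursors c1@2 c2@3 c3@5, authorship .....
After op 4 (add_cursor(0)): buffer="kcwfe" (len 5), cursors c4@0 c1@2 c2@3 c3@5, authorship .....
After op 5 (move_right): buffer="kcwfe" (len 5), cursors c4@1 c1@3 c2@4 c3@5, authorship .....
After op 6 (insert('o')): buffer="kocwofoeo" (len 9), cursors c4@2 c1@5 c2@7 c3@9, authorship .4..1.2.3
After op 7 (move_right): buffer="kocwofoeo" (len 9), cursors c4@3 c1@6 c2@8 c3@9, authorship .4..1.2.3

Answer: 6 8 9 3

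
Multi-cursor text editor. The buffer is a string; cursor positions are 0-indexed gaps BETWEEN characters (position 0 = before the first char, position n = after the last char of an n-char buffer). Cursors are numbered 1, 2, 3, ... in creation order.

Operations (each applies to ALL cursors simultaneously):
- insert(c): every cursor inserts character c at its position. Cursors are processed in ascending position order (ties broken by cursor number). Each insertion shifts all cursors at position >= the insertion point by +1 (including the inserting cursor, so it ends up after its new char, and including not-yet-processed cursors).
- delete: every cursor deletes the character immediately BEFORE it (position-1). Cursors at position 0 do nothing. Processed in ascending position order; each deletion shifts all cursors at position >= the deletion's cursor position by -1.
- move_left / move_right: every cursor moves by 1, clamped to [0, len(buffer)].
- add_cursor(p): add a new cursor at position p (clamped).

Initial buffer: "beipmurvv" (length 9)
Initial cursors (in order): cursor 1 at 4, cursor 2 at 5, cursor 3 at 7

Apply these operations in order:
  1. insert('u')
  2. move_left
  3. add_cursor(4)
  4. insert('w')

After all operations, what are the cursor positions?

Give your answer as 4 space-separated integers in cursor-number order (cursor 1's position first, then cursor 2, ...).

Answer: 6 9 13 6

Derivation:
After op 1 (insert('u')): buffer="beipumuuruvv" (len 12), cursors c1@5 c2@7 c3@10, authorship ....1.2..3..
After op 2 (move_left): buffer="beipumuuruvv" (len 12), cursors c1@4 c2@6 c3@9, authorship ....1.2..3..
After op 3 (add_cursor(4)): buffer="beipumuuruvv" (len 12), cursors c1@4 c4@4 c2@6 c3@9, authorship ....1.2..3..
After op 4 (insert('w')): buffer="beipwwumwuurwuvv" (len 16), cursors c1@6 c4@6 c2@9 c3@13, authorship ....141.22..33..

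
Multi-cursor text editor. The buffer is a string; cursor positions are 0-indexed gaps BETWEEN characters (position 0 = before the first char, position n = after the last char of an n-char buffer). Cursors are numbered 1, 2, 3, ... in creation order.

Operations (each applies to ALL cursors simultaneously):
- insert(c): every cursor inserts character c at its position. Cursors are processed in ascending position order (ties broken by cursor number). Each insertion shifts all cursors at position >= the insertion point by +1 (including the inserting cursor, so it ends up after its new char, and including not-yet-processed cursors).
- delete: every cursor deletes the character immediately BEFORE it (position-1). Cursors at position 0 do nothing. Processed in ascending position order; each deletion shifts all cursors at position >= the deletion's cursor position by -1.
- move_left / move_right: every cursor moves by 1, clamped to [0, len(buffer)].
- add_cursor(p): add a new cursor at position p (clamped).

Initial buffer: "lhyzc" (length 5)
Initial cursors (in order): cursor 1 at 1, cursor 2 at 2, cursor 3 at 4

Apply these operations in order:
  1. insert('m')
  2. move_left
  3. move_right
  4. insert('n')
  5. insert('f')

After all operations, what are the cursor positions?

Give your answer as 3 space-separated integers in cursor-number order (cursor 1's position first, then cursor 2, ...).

Answer: 4 8 13

Derivation:
After op 1 (insert('m')): buffer="lmhmyzmc" (len 8), cursors c1@2 c2@4 c3@7, authorship .1.2..3.
After op 2 (move_left): buffer="lmhmyzmc" (len 8), cursors c1@1 c2@3 c3@6, authorship .1.2..3.
After op 3 (move_right): buffer="lmhmyzmc" (len 8), cursors c1@2 c2@4 c3@7, authorship .1.2..3.
After op 4 (insert('n')): buffer="lmnhmnyzmnc" (len 11), cursors c1@3 c2@6 c3@10, authorship .11.22..33.
After op 5 (insert('f')): buffer="lmnfhmnfyzmnfc" (len 14), cursors c1@4 c2@8 c3@13, authorship .111.222..333.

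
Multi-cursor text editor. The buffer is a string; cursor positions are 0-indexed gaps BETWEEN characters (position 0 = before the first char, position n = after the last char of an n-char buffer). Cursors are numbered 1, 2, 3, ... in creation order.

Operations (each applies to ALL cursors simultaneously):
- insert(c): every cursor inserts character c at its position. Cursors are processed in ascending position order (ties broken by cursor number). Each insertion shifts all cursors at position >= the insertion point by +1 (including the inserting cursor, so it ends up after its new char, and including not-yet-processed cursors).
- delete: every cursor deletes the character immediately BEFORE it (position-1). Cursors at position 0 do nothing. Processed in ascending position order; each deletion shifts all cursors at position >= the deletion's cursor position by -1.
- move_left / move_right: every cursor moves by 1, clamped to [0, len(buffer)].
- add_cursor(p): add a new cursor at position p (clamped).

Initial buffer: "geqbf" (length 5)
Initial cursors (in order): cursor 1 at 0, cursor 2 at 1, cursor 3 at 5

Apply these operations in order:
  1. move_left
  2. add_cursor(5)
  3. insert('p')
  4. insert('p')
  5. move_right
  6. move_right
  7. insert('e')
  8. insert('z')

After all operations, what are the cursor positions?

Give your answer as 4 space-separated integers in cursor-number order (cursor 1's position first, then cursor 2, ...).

After op 1 (move_left): buffer="geqbf" (len 5), cursors c1@0 c2@0 c3@4, authorship .....
After op 2 (add_cursor(5)): buffer="geqbf" (len 5), cursors c1@0 c2@0 c3@4 c4@5, authorship .....
After op 3 (insert('p')): buffer="ppgeqbpfp" (len 9), cursors c1@2 c2@2 c3@7 c4@9, authorship 12....3.4
After op 4 (insert('p')): buffer="ppppgeqbppfpp" (len 13), cursors c1@4 c2@4 c3@10 c4@13, authorship 1212....33.44
After op 5 (move_right): buffer="ppppgeqbppfpp" (len 13), cursors c1@5 c2@5 c3@11 c4@13, authorship 1212....33.44
After op 6 (move_right): buffer="ppppgeqbppfpp" (len 13), cursors c1@6 c2@6 c3@12 c4@13, authorship 1212....33.44
After op 7 (insert('e')): buffer="ppppgeeeqbppfpepe" (len 17), cursors c1@8 c2@8 c3@15 c4@17, authorship 1212..12..33.4344
After op 8 (insert('z')): buffer="ppppgeeezzqbppfpezpez" (len 21), cursors c1@10 c2@10 c3@18 c4@21, authorship 1212..1212..33.433444

Answer: 10 10 18 21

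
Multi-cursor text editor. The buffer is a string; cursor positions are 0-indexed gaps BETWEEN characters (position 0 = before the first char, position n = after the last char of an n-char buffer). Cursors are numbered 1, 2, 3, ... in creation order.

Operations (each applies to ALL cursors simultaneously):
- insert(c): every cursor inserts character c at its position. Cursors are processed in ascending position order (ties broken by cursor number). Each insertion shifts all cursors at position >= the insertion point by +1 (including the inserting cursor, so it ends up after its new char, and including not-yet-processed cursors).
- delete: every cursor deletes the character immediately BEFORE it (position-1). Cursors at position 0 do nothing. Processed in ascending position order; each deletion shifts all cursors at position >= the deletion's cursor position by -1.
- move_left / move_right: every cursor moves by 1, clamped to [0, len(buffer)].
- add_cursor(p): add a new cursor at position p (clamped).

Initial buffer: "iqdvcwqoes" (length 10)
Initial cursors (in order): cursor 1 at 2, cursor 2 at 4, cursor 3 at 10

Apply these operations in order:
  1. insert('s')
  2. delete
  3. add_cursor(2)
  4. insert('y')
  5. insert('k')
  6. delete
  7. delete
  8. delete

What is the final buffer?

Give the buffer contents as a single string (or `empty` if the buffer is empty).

After op 1 (insert('s')): buffer="iqsdvscwqoess" (len 13), cursors c1@3 c2@6 c3@13, authorship ..1..2......3
After op 2 (delete): buffer="iqdvcwqoes" (len 10), cursors c1@2 c2@4 c3@10, authorship ..........
After op 3 (add_cursor(2)): buffer="iqdvcwqoes" (len 10), cursors c1@2 c4@2 c2@4 c3@10, authorship ..........
After op 4 (insert('y')): buffer="iqyydvycwqoesy" (len 14), cursors c1@4 c4@4 c2@7 c3@14, authorship ..14..2......3
After op 5 (insert('k')): buffer="iqyykkdvykcwqoesyk" (len 18), cursors c1@6 c4@6 c2@10 c3@18, authorship ..1414..22......33
After op 6 (delete): buffer="iqyydvycwqoesy" (len 14), cursors c1@4 c4@4 c2@7 c3@14, authorship ..14..2......3
After op 7 (delete): buffer="iqdvcwqoes" (len 10), cursors c1@2 c4@2 c2@4 c3@10, authorship ..........
After op 8 (delete): buffer="dcwqoe" (len 6), cursors c1@0 c4@0 c2@1 c3@6, authorship ......

Answer: dcwqoe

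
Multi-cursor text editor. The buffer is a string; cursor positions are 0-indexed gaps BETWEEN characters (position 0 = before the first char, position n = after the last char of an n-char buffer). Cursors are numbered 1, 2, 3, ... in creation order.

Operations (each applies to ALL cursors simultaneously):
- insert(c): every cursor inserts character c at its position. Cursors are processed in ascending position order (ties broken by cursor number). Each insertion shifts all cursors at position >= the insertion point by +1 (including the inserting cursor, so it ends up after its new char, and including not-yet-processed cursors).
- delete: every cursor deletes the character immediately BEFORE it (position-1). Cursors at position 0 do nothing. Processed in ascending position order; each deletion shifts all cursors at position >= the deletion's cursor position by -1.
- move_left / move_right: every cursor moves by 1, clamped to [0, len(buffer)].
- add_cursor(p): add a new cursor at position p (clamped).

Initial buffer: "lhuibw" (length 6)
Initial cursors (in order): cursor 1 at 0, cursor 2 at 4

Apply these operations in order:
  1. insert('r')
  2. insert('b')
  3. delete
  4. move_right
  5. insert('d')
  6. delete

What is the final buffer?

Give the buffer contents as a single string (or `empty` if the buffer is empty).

After op 1 (insert('r')): buffer="rlhuirbw" (len 8), cursors c1@1 c2@6, authorship 1....2..
After op 2 (insert('b')): buffer="rblhuirbbw" (len 10), cursors c1@2 c2@8, authorship 11....22..
After op 3 (delete): buffer="rlhuirbw" (len 8), cursors c1@1 c2@6, authorship 1....2..
After op 4 (move_right): buffer="rlhuirbw" (len 8), cursors c1@2 c2@7, authorship 1....2..
After op 5 (insert('d')): buffer="rldhuirbdw" (len 10), cursors c1@3 c2@9, authorship 1.1...2.2.
After op 6 (delete): buffer="rlhuirbw" (len 8), cursors c1@2 c2@7, authorship 1....2..

Answer: rlhuirbw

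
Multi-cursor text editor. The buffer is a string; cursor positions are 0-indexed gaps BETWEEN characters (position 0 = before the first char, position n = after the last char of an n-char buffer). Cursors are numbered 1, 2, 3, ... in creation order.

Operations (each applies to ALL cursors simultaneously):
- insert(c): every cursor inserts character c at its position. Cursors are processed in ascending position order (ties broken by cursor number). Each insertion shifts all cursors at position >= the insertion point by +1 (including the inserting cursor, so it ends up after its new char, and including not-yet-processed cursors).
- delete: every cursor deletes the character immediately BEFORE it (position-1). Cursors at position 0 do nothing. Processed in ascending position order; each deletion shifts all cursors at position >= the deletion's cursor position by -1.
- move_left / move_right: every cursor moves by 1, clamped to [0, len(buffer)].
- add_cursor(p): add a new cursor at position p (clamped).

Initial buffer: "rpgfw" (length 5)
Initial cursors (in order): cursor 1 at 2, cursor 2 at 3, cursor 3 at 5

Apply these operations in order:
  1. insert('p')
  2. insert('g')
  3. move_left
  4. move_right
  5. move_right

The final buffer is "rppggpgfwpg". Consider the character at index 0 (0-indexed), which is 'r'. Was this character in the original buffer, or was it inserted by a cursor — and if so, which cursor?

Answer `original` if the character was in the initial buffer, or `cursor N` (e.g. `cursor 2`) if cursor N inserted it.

After op 1 (insert('p')): buffer="rppgpfwp" (len 8), cursors c1@3 c2@5 c3@8, authorship ..1.2..3
After op 2 (insert('g')): buffer="rppggpgfwpg" (len 11), cursors c1@4 c2@7 c3@11, authorship ..11.22..33
After op 3 (move_left): buffer="rppggpgfwpg" (len 11), cursors c1@3 c2@6 c3@10, authorship ..11.22..33
After op 4 (move_right): buffer="rppggpgfwpg" (len 11), cursors c1@4 c2@7 c3@11, authorship ..11.22..33
After op 5 (move_right): buffer="rppggpgfwpg" (len 11), cursors c1@5 c2@8 c3@11, authorship ..11.22..33
Authorship (.=original, N=cursor N): . . 1 1 . 2 2 . . 3 3
Index 0: author = original

Answer: original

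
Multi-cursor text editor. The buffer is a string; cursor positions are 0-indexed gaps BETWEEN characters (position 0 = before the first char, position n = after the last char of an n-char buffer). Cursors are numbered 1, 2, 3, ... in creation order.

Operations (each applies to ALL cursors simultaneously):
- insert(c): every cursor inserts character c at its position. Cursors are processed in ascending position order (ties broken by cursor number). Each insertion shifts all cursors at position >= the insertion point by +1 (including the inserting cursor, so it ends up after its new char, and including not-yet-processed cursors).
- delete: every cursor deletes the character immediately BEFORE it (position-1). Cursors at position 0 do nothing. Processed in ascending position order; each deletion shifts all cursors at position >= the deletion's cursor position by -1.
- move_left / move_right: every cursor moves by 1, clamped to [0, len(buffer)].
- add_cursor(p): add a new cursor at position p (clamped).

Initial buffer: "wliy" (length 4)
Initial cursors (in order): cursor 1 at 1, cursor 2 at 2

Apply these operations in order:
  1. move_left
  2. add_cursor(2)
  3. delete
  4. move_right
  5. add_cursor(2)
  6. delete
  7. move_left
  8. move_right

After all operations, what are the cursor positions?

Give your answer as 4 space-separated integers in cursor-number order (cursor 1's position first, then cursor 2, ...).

After op 1 (move_left): buffer="wliy" (len 4), cursors c1@0 c2@1, authorship ....
After op 2 (add_cursor(2)): buffer="wliy" (len 4), cursors c1@0 c2@1 c3@2, authorship ....
After op 3 (delete): buffer="iy" (len 2), cursors c1@0 c2@0 c3@0, authorship ..
After op 4 (move_right): buffer="iy" (len 2), cursors c1@1 c2@1 c3@1, authorship ..
After op 5 (add_cursor(2)): buffer="iy" (len 2), cursors c1@1 c2@1 c3@1 c4@2, authorship ..
After op 6 (delete): buffer="" (len 0), cursors c1@0 c2@0 c3@0 c4@0, authorship 
After op 7 (move_left): buffer="" (len 0), cursors c1@0 c2@0 c3@0 c4@0, authorship 
After op 8 (move_right): buffer="" (len 0), cursors c1@0 c2@0 c3@0 c4@0, authorship 

Answer: 0 0 0 0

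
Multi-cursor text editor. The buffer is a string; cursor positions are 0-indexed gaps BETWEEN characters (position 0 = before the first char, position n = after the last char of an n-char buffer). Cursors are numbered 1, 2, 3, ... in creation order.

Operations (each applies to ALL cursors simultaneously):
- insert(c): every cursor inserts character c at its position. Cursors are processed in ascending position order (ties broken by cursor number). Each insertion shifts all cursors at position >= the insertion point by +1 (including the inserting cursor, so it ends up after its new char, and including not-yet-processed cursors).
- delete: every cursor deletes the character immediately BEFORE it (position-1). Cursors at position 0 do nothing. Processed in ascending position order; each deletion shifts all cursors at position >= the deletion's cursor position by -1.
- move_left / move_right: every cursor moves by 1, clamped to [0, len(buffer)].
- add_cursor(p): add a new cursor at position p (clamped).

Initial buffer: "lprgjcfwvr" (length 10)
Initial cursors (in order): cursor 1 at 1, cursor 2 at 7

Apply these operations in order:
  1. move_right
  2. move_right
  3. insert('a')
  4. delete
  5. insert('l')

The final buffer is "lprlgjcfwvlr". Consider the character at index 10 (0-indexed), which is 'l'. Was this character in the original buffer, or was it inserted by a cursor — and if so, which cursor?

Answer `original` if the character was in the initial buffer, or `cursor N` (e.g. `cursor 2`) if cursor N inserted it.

Answer: cursor 2

Derivation:
After op 1 (move_right): buffer="lprgjcfwvr" (len 10), cursors c1@2 c2@8, authorship ..........
After op 2 (move_right): buffer="lprgjcfwvr" (len 10), cursors c1@3 c2@9, authorship ..........
After op 3 (insert('a')): buffer="lpragjcfwvar" (len 12), cursors c1@4 c2@11, authorship ...1......2.
After op 4 (delete): buffer="lprgjcfwvr" (len 10), cursors c1@3 c2@9, authorship ..........
After op 5 (insert('l')): buffer="lprlgjcfwvlr" (len 12), cursors c1@4 c2@11, authorship ...1......2.
Authorship (.=original, N=cursor N): . . . 1 . . . . . . 2 .
Index 10: author = 2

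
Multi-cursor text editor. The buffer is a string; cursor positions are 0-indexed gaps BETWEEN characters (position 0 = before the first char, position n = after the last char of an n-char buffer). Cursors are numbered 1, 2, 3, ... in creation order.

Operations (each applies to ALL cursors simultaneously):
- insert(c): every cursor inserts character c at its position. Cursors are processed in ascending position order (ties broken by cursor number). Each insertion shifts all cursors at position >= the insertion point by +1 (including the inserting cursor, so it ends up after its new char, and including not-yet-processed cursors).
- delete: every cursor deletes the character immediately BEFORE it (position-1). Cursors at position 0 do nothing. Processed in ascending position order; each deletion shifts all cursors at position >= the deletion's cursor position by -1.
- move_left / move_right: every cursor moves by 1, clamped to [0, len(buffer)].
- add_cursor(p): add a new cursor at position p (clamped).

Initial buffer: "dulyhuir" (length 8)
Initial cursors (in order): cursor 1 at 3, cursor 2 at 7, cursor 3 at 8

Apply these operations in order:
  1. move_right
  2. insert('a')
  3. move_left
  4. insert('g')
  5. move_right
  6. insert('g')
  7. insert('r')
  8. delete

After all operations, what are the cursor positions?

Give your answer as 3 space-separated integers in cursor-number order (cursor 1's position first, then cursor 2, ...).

After op 1 (move_right): buffer="dulyhuir" (len 8), cursors c1@4 c2@8 c3@8, authorship ........
After op 2 (insert('a')): buffer="dulyahuiraa" (len 11), cursors c1@5 c2@11 c3@11, authorship ....1....23
After op 3 (move_left): buffer="dulyahuiraa" (len 11), cursors c1@4 c2@10 c3@10, authorship ....1....23
After op 4 (insert('g')): buffer="dulygahuiragga" (len 14), cursors c1@5 c2@13 c3@13, authorship ....11....2233
After op 5 (move_right): buffer="dulygahuiragga" (len 14), cursors c1@6 c2@14 c3@14, authorship ....11....2233
After op 6 (insert('g')): buffer="dulygaghuiraggagg" (len 17), cursors c1@7 c2@17 c3@17, authorship ....111....223323
After op 7 (insert('r')): buffer="dulygagrhuiraggaggrr" (len 20), cursors c1@8 c2@20 c3@20, authorship ....1111....22332323
After op 8 (delete): buffer="dulygaghuiraggagg" (len 17), cursors c1@7 c2@17 c3@17, authorship ....111....223323

Answer: 7 17 17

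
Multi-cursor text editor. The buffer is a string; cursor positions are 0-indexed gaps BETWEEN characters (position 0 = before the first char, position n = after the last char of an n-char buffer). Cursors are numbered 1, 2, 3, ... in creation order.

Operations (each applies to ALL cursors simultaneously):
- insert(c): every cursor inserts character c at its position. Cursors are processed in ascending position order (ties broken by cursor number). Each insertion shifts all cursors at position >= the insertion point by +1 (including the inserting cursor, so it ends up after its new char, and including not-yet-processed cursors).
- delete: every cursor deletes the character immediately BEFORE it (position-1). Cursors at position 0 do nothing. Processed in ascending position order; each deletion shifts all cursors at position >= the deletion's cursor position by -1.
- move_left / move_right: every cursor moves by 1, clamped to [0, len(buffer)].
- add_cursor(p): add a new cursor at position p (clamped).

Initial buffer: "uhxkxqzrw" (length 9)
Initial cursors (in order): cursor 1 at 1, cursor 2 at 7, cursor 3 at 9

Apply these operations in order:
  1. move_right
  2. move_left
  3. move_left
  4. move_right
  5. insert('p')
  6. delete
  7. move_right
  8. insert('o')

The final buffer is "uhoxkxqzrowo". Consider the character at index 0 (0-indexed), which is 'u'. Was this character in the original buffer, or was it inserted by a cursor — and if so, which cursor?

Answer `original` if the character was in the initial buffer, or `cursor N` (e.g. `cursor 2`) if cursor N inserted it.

Answer: original

Derivation:
After op 1 (move_right): buffer="uhxkxqzrw" (len 9), cursors c1@2 c2@8 c3@9, authorship .........
After op 2 (move_left): buffer="uhxkxqzrw" (len 9), cursors c1@1 c2@7 c3@8, authorship .........
After op 3 (move_left): buffer="uhxkxqzrw" (len 9), cursors c1@0 c2@6 c3@7, authorship .........
After op 4 (move_right): buffer="uhxkxqzrw" (len 9), cursors c1@1 c2@7 c3@8, authorship .........
After op 5 (insert('p')): buffer="uphxkxqzprpw" (len 12), cursors c1@2 c2@9 c3@11, authorship .1......2.3.
After op 6 (delete): buffer="uhxkxqzrw" (len 9), cursors c1@1 c2@7 c3@8, authorship .........
After op 7 (move_right): buffer="uhxkxqzrw" (len 9), cursors c1@2 c2@8 c3@9, authorship .........
After op 8 (insert('o')): buffer="uhoxkxqzrowo" (len 12), cursors c1@3 c2@10 c3@12, authorship ..1......2.3
Authorship (.=original, N=cursor N): . . 1 . . . . . . 2 . 3
Index 0: author = original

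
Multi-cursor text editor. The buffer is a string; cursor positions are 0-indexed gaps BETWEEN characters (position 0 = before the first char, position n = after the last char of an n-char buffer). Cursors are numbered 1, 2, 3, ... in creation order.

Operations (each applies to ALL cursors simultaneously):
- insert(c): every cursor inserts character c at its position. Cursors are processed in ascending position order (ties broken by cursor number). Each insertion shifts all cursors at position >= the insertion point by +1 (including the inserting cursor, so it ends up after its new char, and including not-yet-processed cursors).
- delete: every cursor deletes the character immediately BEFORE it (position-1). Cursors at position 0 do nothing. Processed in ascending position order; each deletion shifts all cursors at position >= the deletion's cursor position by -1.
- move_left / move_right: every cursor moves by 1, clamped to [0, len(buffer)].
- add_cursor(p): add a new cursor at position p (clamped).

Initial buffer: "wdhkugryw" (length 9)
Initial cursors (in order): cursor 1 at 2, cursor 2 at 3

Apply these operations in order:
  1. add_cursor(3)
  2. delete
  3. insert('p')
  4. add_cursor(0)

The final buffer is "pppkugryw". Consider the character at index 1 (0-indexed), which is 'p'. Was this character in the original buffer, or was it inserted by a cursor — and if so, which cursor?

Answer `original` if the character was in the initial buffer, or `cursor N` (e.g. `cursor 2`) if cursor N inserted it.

After op 1 (add_cursor(3)): buffer="wdhkugryw" (len 9), cursors c1@2 c2@3 c3@3, authorship .........
After op 2 (delete): buffer="kugryw" (len 6), cursors c1@0 c2@0 c3@0, authorship ......
After op 3 (insert('p')): buffer="pppkugryw" (len 9), cursors c1@3 c2@3 c3@3, authorship 123......
After op 4 (add_cursor(0)): buffer="pppkugryw" (len 9), cursors c4@0 c1@3 c2@3 c3@3, authorship 123......
Authorship (.=original, N=cursor N): 1 2 3 . . . . . .
Index 1: author = 2

Answer: cursor 2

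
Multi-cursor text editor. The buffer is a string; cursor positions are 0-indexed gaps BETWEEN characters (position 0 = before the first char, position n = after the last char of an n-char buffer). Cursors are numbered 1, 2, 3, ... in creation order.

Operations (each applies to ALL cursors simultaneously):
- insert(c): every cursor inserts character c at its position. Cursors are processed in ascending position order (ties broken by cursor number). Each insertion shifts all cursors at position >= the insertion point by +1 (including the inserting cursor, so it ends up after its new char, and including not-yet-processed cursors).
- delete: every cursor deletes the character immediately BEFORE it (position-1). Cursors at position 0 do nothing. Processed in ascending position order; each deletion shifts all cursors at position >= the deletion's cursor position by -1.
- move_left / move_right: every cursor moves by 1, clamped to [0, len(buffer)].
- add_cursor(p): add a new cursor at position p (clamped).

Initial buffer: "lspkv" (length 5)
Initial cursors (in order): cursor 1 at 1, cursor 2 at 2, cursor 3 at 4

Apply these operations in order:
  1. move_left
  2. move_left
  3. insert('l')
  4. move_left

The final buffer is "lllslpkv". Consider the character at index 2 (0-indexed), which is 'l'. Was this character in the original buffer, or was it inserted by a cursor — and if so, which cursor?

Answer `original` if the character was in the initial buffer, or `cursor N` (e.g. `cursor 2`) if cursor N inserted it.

Answer: original

Derivation:
After op 1 (move_left): buffer="lspkv" (len 5), cursors c1@0 c2@1 c3@3, authorship .....
After op 2 (move_left): buffer="lspkv" (len 5), cursors c1@0 c2@0 c3@2, authorship .....
After op 3 (insert('l')): buffer="lllslpkv" (len 8), cursors c1@2 c2@2 c3@5, authorship 12..3...
After op 4 (move_left): buffer="lllslpkv" (len 8), cursors c1@1 c2@1 c3@4, authorship 12..3...
Authorship (.=original, N=cursor N): 1 2 . . 3 . . .
Index 2: author = original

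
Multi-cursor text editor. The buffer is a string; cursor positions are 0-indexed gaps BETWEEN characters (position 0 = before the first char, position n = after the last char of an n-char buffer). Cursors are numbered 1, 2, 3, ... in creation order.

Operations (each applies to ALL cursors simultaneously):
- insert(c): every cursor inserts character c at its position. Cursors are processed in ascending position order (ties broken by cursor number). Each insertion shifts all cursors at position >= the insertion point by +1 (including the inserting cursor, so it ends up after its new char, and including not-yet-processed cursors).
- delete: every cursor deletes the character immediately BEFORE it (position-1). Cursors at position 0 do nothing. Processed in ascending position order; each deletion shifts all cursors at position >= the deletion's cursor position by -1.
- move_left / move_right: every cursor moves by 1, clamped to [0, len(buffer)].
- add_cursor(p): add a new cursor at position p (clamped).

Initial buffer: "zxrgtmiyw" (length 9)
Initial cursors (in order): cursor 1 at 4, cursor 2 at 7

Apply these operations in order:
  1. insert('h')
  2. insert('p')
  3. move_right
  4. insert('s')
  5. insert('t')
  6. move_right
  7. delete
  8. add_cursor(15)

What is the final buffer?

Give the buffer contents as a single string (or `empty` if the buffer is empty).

After op 1 (insert('h')): buffer="zxrghtmihyw" (len 11), cursors c1@5 c2@9, authorship ....1...2..
After op 2 (insert('p')): buffer="zxrghptmihpyw" (len 13), cursors c1@6 c2@11, authorship ....11...22..
After op 3 (move_right): buffer="zxrghptmihpyw" (len 13), cursors c1@7 c2@12, authorship ....11...22..
After op 4 (insert('s')): buffer="zxrghptsmihpysw" (len 15), cursors c1@8 c2@14, authorship ....11.1..22.2.
After op 5 (insert('t')): buffer="zxrghptstmihpystw" (len 17), cursors c1@9 c2@16, authorship ....11.11..22.22.
After op 6 (move_right): buffer="zxrghptstmihpystw" (len 17), cursors c1@10 c2@17, authorship ....11.11..22.22.
After op 7 (delete): buffer="zxrghptstihpyst" (len 15), cursors c1@9 c2@15, authorship ....11.11.22.22
After op 8 (add_cursor(15)): buffer="zxrghptstihpyst" (len 15), cursors c1@9 c2@15 c3@15, authorship ....11.11.22.22

Answer: zxrghptstihpyst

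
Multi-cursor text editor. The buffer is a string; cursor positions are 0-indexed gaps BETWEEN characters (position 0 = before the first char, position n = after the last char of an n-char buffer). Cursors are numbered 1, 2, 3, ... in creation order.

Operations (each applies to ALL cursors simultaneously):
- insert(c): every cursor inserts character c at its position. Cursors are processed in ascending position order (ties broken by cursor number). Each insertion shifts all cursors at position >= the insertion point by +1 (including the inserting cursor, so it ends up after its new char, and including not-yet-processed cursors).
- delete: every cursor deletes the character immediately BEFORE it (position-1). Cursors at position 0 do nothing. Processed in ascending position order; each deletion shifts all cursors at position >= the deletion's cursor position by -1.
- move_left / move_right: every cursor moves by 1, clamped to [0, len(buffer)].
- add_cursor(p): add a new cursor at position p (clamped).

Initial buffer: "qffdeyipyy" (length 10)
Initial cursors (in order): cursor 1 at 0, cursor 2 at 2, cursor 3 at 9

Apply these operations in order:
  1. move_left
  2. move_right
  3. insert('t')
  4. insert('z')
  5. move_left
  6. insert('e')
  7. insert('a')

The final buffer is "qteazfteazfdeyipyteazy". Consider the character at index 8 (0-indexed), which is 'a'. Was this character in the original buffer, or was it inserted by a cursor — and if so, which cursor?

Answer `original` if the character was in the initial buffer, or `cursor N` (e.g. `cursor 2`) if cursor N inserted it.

Answer: cursor 2

Derivation:
After op 1 (move_left): buffer="qffdeyipyy" (len 10), cursors c1@0 c2@1 c3@8, authorship ..........
After op 2 (move_right): buffer="qffdeyipyy" (len 10), cursors c1@1 c2@2 c3@9, authorship ..........
After op 3 (insert('t')): buffer="qtftfdeyipyty" (len 13), cursors c1@2 c2@4 c3@12, authorship .1.2.......3.
After op 4 (insert('z')): buffer="qtzftzfdeyipytzy" (len 16), cursors c1@3 c2@6 c3@15, authorship .11.22.......33.
After op 5 (move_left): buffer="qtzftzfdeyipytzy" (len 16), cursors c1@2 c2@5 c3@14, authorship .11.22.......33.
After op 6 (insert('e')): buffer="qtezftezfdeyipytezy" (len 19), cursors c1@3 c2@7 c3@17, authorship .111.222.......333.
After op 7 (insert('a')): buffer="qteazfteazfdeyipyteazy" (len 22), cursors c1@4 c2@9 c3@20, authorship .1111.2222.......3333.
Authorship (.=original, N=cursor N): . 1 1 1 1 . 2 2 2 2 . . . . . . . 3 3 3 3 .
Index 8: author = 2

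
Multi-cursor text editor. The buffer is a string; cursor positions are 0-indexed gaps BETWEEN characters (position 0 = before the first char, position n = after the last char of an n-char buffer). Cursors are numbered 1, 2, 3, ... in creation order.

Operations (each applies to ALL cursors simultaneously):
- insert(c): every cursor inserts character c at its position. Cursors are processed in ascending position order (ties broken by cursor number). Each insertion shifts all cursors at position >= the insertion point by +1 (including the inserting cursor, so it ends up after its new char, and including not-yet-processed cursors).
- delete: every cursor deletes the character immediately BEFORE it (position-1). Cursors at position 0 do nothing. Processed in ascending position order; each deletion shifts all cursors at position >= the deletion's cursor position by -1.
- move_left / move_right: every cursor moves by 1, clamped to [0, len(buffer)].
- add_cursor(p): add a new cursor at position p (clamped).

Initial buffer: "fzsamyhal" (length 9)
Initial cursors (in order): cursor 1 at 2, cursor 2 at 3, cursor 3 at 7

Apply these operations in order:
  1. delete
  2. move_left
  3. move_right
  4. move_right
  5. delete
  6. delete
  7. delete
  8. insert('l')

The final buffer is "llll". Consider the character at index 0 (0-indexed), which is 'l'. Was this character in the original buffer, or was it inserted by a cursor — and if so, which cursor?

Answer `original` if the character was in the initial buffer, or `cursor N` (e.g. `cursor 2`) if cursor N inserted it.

Answer: cursor 1

Derivation:
After op 1 (delete): buffer="famyal" (len 6), cursors c1@1 c2@1 c3@4, authorship ......
After op 2 (move_left): buffer="famyal" (len 6), cursors c1@0 c2@0 c3@3, authorship ......
After op 3 (move_right): buffer="famyal" (len 6), cursors c1@1 c2@1 c3@4, authorship ......
After op 4 (move_right): buffer="famyal" (len 6), cursors c1@2 c2@2 c3@5, authorship ......
After op 5 (delete): buffer="myl" (len 3), cursors c1@0 c2@0 c3@2, authorship ...
After op 6 (delete): buffer="ml" (len 2), cursors c1@0 c2@0 c3@1, authorship ..
After op 7 (delete): buffer="l" (len 1), cursors c1@0 c2@0 c3@0, authorship .
After op 8 (insert('l')): buffer="llll" (len 4), cursors c1@3 c2@3 c3@3, authorship 123.
Authorship (.=original, N=cursor N): 1 2 3 .
Index 0: author = 1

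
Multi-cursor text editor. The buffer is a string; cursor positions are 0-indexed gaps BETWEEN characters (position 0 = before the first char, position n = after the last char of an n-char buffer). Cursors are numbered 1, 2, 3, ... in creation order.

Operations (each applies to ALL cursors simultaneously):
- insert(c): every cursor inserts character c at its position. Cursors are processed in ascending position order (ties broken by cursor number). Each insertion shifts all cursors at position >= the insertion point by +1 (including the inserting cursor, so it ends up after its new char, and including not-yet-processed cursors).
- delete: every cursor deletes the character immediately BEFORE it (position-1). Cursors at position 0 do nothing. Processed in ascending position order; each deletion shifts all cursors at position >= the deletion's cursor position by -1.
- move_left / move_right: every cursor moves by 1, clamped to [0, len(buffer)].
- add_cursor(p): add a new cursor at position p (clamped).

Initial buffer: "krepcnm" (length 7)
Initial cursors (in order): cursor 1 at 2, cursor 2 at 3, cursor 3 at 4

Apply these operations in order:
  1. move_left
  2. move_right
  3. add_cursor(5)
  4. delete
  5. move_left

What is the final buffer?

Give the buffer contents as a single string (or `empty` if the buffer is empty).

After op 1 (move_left): buffer="krepcnm" (len 7), cursors c1@1 c2@2 c3@3, authorship .......
After op 2 (move_right): buffer="krepcnm" (len 7), cursors c1@2 c2@3 c3@4, authorship .......
After op 3 (add_cursor(5)): buffer="krepcnm" (len 7), cursors c1@2 c2@3 c3@4 c4@5, authorship .......
After op 4 (delete): buffer="knm" (len 3), cursors c1@1 c2@1 c3@1 c4@1, authorship ...
After op 5 (move_left): buffer="knm" (len 3), cursors c1@0 c2@0 c3@0 c4@0, authorship ...

Answer: knm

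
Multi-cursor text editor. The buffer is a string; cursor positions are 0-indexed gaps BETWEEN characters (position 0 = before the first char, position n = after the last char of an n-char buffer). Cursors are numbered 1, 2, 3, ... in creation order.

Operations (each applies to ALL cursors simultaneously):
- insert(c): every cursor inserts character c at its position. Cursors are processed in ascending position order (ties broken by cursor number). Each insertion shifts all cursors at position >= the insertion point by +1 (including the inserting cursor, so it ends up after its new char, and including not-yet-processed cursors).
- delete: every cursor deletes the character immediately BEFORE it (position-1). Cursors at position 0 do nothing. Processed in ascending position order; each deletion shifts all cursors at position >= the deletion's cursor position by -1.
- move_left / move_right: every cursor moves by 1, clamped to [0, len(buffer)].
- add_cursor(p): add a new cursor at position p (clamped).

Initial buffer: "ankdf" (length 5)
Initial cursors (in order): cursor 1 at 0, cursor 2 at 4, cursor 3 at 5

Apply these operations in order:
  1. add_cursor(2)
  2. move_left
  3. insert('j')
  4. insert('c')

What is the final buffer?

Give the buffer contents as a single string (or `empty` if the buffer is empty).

Answer: jcajcnkjcdjcf

Derivation:
After op 1 (add_cursor(2)): buffer="ankdf" (len 5), cursors c1@0 c4@2 c2@4 c3@5, authorship .....
After op 2 (move_left): buffer="ankdf" (len 5), cursors c1@0 c4@1 c2@3 c3@4, authorship .....
After op 3 (insert('j')): buffer="jajnkjdjf" (len 9), cursors c1@1 c4@3 c2@6 c3@8, authorship 1.4..2.3.
After op 4 (insert('c')): buffer="jcajcnkjcdjcf" (len 13), cursors c1@2 c4@5 c2@9 c3@12, authorship 11.44..22.33.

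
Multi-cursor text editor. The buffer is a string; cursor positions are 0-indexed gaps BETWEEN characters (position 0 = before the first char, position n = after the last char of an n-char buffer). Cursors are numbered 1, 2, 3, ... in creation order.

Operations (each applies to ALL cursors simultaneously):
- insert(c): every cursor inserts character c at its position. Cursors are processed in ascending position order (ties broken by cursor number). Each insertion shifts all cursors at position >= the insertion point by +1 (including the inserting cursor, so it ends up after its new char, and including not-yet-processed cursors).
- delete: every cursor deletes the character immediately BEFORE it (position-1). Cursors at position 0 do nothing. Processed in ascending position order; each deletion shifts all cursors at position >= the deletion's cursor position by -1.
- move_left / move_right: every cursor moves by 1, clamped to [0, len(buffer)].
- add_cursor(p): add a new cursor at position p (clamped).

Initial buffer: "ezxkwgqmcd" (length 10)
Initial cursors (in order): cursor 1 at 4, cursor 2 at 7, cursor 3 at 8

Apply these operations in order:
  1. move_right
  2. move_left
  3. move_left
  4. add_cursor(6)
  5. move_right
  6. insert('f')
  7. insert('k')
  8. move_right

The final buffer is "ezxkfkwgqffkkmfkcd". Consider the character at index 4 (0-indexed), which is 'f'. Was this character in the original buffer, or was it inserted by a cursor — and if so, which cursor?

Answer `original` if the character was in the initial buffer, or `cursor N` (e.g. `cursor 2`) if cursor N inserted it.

Answer: cursor 1

Derivation:
After op 1 (move_right): buffer="ezxkwgqmcd" (len 10), cursors c1@5 c2@8 c3@9, authorship ..........
After op 2 (move_left): buffer="ezxkwgqmcd" (len 10), cursors c1@4 c2@7 c3@8, authorship ..........
After op 3 (move_left): buffer="ezxkwgqmcd" (len 10), cursors c1@3 c2@6 c3@7, authorship ..........
After op 4 (add_cursor(6)): buffer="ezxkwgqmcd" (len 10), cursors c1@3 c2@6 c4@6 c3@7, authorship ..........
After op 5 (move_right): buffer="ezxkwgqmcd" (len 10), cursors c1@4 c2@7 c4@7 c3@8, authorship ..........
After op 6 (insert('f')): buffer="ezxkfwgqffmfcd" (len 14), cursors c1@5 c2@10 c4@10 c3@12, authorship ....1...24.3..
After op 7 (insert('k')): buffer="ezxkfkwgqffkkmfkcd" (len 18), cursors c1@6 c2@13 c4@13 c3@16, authorship ....11...2424.33..
After op 8 (move_right): buffer="ezxkfkwgqffkkmfkcd" (len 18), cursors c1@7 c2@14 c4@14 c3@17, authorship ....11...2424.33..
Authorship (.=original, N=cursor N): . . . . 1 1 . . . 2 4 2 4 . 3 3 . .
Index 4: author = 1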